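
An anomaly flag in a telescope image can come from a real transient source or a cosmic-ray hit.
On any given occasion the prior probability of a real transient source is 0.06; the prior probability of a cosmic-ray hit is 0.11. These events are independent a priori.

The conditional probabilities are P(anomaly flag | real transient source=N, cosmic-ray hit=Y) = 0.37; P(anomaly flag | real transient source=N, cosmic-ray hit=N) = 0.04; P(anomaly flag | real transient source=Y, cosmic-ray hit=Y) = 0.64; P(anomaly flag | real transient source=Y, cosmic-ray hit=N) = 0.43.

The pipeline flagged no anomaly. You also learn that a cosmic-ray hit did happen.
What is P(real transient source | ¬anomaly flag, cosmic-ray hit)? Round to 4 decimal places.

By total probability over both values of real transient source:
  P(¬anomaly flag | cosmic-ray hit) = 0.63*0.94 + 0.36*0.06
        = 0.592200 + 0.021600 = 0.613800
Keeping only the real transient source-present terms gives 0.021600, so
  P(real transient source | ¬anomaly flag, cosmic-ray hit) = 0.021600 / 0.613800 ≈ 0.0352

P(real transient source | ¬anomaly flag, cosmic-ray hit) ≈ 0.0352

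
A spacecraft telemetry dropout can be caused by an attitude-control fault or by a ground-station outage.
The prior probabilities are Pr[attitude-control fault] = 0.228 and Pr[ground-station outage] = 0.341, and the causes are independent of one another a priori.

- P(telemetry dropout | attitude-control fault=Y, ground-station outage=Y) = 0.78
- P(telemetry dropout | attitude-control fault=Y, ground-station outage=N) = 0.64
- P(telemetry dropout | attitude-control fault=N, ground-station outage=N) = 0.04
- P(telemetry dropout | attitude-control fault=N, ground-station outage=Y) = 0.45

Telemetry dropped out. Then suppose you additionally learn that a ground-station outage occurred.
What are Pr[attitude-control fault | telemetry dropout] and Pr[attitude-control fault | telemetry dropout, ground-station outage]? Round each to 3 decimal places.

Weight on attitude-control fault=true, given the evidence: 0.096161 + 0.060643 = 0.156804
Normalizer over all consistent configurations: 0.04*0.772*0.659 + 0.45*0.772*0.341 + 0.64*0.228*0.659 + 0.78*0.228*0.341 = 0.295617
P(attitude-control fault | telemetry dropout) = 0.156804/0.295617 ≈ 0.530

With the extra evidence:
P(telemetry dropout | ground-station outage) = 0.45*0.772 + 0.78*0.228 = 0.347400 + 0.177840 = 0.525240
The attitude-control fault-present share is 0.78*0.228 = 0.177840.
Hence the posterior is 0.177840/0.525240 ≈ 0.339.

Pr[attitude-control fault | telemetry dropout] ≈ 0.530; Pr[attitude-control fault | telemetry dropout, ground-station outage] ≈ 0.339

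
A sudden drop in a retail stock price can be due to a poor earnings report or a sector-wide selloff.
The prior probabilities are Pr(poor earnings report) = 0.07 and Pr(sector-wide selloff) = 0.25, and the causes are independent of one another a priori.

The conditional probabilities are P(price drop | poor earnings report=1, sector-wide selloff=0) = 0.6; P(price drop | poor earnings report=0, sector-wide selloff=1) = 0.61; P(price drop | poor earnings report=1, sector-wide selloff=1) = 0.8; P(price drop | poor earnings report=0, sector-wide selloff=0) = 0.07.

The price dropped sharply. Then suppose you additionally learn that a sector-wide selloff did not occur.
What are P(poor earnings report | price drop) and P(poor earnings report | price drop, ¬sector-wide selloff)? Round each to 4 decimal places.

P(poor earnings report | price drop) ≈ 0.1927; P(poor earnings report | price drop, ¬sector-wide selloff) ≈ 0.3922

Numerator (weight on configurations with poor earnings report): 0.031500 + 0.014000 = 0.045500
Denominator P(price drop): 0.07*0.93*0.75 + 0.61*0.93*0.25 + 0.6*0.07*0.75 + 0.8*0.07*0.25 = 0.236150
Posterior = 0.045500 / 0.236150 ≈ 0.1927

With the extra evidence:
Weight on poor earnings report=true, given the evidence: 0.6*0.07 = 0.042000
Denominator P(price drop | ¬sector-wide selloff): 0.07*0.93 + 0.6*0.07 = 0.107100
P(poor earnings report | price drop, ¬sector-wide selloff) = 0.042000/0.107100 ≈ 0.3922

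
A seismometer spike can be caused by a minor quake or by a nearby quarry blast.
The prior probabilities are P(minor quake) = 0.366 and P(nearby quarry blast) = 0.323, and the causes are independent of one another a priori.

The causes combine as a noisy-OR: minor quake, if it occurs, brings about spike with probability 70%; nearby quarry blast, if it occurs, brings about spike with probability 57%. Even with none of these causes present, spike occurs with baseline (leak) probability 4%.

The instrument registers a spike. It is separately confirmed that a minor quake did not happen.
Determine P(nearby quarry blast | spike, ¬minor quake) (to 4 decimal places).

Under noisy-OR, P(spike | causes) = 1 − (1−0.04)·∏(1−qᵢ) over the active causes.
P(spike | ¬minor quake) = 0.04×0.677 + 0.5872×0.323 = 0.027080 + 0.189666 = 0.216746
Restricting to configurations with nearby quarry blast present: 0.5872×0.323 = 0.189666.
P(nearby quarry blast | spike, ¬minor quake) = 0.189666 / 0.216746 ≈ 0.8751

P(nearby quarry blast | spike, ¬minor quake) ≈ 0.8751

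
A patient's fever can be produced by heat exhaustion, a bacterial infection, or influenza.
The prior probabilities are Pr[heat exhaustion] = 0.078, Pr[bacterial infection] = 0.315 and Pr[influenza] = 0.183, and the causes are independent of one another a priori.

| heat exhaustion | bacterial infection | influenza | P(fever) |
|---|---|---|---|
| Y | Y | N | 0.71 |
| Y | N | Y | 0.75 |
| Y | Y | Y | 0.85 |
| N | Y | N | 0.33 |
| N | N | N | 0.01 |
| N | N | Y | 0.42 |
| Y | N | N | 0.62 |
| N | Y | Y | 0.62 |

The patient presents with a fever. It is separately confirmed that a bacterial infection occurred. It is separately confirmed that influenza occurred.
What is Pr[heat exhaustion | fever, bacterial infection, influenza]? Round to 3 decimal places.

Pr[heat exhaustion | fever, bacterial infection, influenza] ≈ 0.104

P(fever | bacterial infection, influenza) = 0.62·0.922 + 0.85·0.078 = 0.571640 + 0.066300 = 0.637940
The heat exhaustion-present share is 0.85·0.078 = 0.066300.
P(heat exhaustion | fever, bacterial infection, influenza) = 0.066300 / 0.637940 ≈ 0.104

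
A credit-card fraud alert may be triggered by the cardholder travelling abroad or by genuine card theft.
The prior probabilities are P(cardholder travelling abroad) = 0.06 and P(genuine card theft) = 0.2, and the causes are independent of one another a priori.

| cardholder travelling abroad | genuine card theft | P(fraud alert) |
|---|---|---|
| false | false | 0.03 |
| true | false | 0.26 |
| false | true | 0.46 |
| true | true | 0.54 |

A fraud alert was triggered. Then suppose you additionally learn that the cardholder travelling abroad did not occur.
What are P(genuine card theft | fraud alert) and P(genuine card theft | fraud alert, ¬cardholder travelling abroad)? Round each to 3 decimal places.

Sum P(fraud alert|·) weighted by the priors over the 4 (cardholder travelling abroad, genuine card theft) configurations:
  P(fraud alert) = 0.03*0.94*0.8 + 0.46*0.94*0.2 + 0.26*0.06*0.8 + 0.54*0.06*0.2
        = 0.022560 + 0.086480 + 0.012480 + 0.006480 = 0.128000
Configurations with genuine card theft contribute 0.092960, so
  P(genuine card theft | fraud alert) = 0.092960 / 0.128000 ≈ 0.726

With the extra evidence:
By total probability over both values of genuine card theft:
  P(fraud alert | ¬cardholder travelling abroad) = 0.03×0.8 + 0.46×0.2
        = 0.024000 + 0.092000 = 0.116000
The terms with genuine card theft present sum to 0.092000, so
  P(genuine card theft | fraud alert, ¬cardholder travelling abroad) = 0.092000 / 0.116000 ≈ 0.793
With cardholder travelling abroad excluded, genuine card theft must carry more of the explanatory weight for the fraud alert.

P(genuine card theft | fraud alert) ≈ 0.726; P(genuine card theft | fraud alert, ¬cardholder travelling abroad) ≈ 0.793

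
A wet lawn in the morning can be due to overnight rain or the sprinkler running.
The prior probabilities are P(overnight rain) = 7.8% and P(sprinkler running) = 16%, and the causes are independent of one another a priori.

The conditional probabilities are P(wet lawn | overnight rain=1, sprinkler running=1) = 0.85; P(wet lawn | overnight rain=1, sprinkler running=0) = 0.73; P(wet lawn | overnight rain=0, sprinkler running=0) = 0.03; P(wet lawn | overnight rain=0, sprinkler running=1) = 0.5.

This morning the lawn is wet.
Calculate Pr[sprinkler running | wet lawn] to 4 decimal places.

P(wet lawn) = 0.03·0.922·0.84 + 0.5·0.922·0.16 + 0.73·0.078·0.84 + 0.85·0.078·0.16 = 0.023234 + 0.073760 + 0.047830 + 0.010608 = 0.155432
The sprinkler running-present share is 0.073760 + 0.010608 = 0.084368.
Hence the posterior is 0.084368/0.155432 ≈ 0.5428.

Pr[sprinkler running | wet lawn] ≈ 0.5428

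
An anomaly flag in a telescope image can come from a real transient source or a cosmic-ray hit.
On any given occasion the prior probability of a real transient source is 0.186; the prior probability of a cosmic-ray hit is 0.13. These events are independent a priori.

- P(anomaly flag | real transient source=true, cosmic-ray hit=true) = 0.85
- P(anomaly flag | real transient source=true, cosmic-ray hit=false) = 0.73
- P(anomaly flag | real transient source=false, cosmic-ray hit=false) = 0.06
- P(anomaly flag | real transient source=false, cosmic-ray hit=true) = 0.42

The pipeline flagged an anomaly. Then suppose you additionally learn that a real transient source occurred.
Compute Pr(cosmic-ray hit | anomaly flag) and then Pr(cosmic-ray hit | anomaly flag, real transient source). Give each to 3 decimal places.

Pr(cosmic-ray hit | anomaly flag) ≈ 0.288; Pr(cosmic-ray hit | anomaly flag, real transient source) ≈ 0.148

Weight on cosmic-ray hit=true, given the evidence: 0.044444 + 0.020553 = 0.064997
The normalizing constant is 0.06×0.814×0.87 + 0.42×0.814×0.13 + 0.73×0.186×0.87 + 0.85×0.186×0.13 = 0.225617
P(cosmic-ray hit | anomaly flag) = 0.064997/0.225617 ≈ 0.288

With the extra evidence:
For the numerator, keep only cosmic-ray hit=true terms: 0.85*0.13 = 0.110500
Denominator P(anomaly flag | real transient source): 0.73*0.87 + 0.85*0.13 = 0.745600
Posterior = 0.110500 / 0.745600 ≈ 0.148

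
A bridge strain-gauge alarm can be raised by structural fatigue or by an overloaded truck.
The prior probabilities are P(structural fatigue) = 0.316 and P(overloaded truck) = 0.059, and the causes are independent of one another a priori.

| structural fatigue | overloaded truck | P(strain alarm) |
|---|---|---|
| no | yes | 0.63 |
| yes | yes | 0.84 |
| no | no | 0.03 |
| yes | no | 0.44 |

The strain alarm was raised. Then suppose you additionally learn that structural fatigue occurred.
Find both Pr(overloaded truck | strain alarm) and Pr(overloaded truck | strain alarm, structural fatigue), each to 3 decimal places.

Pr(overloaded truck | strain alarm) ≈ 0.215; Pr(overloaded truck | strain alarm, structural fatigue) ≈ 0.107

P(strain alarm) = 0.03·0.684·0.941 + 0.63·0.684·0.059 + 0.44·0.316·0.941 + 0.84·0.316·0.059 = 0.019309 + 0.025424 + 0.130837 + 0.015661 = 0.191231
The overloaded truck-present share is 0.025424 + 0.015661 = 0.041085.
Hence the posterior is 0.041085/0.191231 ≈ 0.215.

With the extra evidence:
Numerator (weight on configurations with overloaded truck): 0.84×0.059 = 0.049560
The normalizing constant is 0.44×0.941 + 0.84×0.059 = 0.463600
P(overloaded truck | strain alarm, structural fatigue) = 0.049560/0.463600 ≈ 0.107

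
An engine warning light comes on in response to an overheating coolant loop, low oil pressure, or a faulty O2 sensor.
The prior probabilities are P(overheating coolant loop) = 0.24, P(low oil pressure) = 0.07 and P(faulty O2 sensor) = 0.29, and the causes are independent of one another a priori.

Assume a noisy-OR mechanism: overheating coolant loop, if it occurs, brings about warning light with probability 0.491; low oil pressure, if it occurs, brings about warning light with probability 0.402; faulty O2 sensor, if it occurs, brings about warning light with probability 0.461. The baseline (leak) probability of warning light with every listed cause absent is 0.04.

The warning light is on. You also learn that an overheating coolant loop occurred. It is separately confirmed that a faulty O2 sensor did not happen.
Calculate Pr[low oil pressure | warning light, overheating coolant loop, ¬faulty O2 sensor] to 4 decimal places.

Pr[low oil pressure | warning light, overheating coolant loop, ¬faulty O2 sensor] ≈ 0.0944

Under noisy-OR, P(warning light | causes) = 1 − (1−0.04)·∏(1−qᵢ) over the active causes.
By total probability over both values of low oil pressure:
  P(warning light | overheating coolant loop, ¬faulty O2 sensor) = 0.51136*0.93 + 0.707793*0.07
        = 0.475565 + 0.049546 = 0.525111
Configurations with low oil pressure contribute 0.049546, so
  P(low oil pressure | warning light, overheating coolant loop, ¬faulty O2 sensor) = 0.049546 / 0.525111 ≈ 0.0944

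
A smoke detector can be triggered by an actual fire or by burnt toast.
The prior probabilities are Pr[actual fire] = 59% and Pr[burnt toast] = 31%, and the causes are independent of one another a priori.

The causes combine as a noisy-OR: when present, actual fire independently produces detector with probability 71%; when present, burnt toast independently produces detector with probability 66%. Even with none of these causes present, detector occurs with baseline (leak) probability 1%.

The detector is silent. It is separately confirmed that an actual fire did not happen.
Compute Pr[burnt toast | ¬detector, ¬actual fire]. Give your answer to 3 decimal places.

Pr[burnt toast | ¬detector, ¬actual fire] ≈ 0.133

Under noisy-OR, P(detector | causes) = 1 − (1−0.01)·∏(1−qᵢ) over the active causes.
Numerator (weight on configurations with burnt toast): 0.3366*0.31 = 0.104346
Denominator P(¬detector | ¬actual fire): 0.99*0.69 + 0.3366*0.31 = 0.787446
P(burnt toast | ¬detector, ¬actual fire) = 0.104346/0.787446 ≈ 0.133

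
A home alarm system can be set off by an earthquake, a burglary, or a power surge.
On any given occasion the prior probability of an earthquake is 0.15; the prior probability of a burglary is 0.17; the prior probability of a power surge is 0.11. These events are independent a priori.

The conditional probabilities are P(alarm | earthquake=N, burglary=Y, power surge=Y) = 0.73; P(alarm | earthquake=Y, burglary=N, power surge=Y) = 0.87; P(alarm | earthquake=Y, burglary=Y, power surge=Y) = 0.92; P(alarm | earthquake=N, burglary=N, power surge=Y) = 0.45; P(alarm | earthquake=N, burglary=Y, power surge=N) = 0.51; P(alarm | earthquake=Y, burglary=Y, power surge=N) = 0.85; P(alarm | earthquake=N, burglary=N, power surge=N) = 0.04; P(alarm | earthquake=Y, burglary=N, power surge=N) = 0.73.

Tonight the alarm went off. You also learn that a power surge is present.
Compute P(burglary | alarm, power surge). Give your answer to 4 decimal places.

P(burglary | alarm, power surge) ≈ 0.2324

P(alarm | power surge) = 0.45×0.85×0.83 + 0.73×0.85×0.17 + 0.87×0.15×0.83 + 0.92×0.15×0.17 = 0.317475 + 0.105485 + 0.108315 + 0.023460 = 0.554735
Restricting to configurations with burglary present: 0.105485 + 0.023460 = 0.128945.
P(burglary | alarm, power surge) = 0.128945 / 0.554735 ≈ 0.2324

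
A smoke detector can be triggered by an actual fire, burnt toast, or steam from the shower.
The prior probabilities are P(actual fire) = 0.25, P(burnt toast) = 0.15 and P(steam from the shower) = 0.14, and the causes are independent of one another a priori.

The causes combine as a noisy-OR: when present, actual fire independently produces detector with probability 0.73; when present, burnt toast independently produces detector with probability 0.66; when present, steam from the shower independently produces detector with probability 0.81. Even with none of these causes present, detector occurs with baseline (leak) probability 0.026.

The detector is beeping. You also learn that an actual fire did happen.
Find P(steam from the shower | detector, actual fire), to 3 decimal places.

Under noisy-OR, P(detector | causes) = 1 − (1−0.026)·∏(1−qᵢ) over the active causes.
For the numerator, keep only steam from the shower=true terms: 0.113054 + 0.020643 = 0.133697
Denominator P(detector | actual fire): 0.73702*0.85*0.86 + 0.950034*0.85*0.14 + 0.910587*0.15*0.86 + 0.983011*0.15*0.14 = 0.789925
Posterior = 0.133697 / 0.789925 ≈ 0.169

P(steam from the shower | detector, actual fire) ≈ 0.169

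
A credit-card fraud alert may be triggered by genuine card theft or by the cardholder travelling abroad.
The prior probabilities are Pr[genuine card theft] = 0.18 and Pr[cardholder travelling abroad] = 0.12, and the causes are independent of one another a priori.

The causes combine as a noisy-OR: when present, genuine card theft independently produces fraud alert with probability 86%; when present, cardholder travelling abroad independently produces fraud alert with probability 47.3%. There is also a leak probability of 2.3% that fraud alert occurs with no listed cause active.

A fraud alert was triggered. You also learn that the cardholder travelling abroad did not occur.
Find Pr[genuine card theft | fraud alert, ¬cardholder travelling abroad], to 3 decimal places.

Pr[genuine card theft | fraud alert, ¬cardholder travelling abroad] ≈ 0.892

Under noisy-OR, P(fraud alert | causes) = 1 − (1−0.023)·∏(1−qᵢ) over the active causes.
Weight on genuine card theft=true, given the evidence: 0.86322×0.18 = 0.155380
Normalizer over all consistent configurations: 0.023×0.82 + 0.86322×0.18 = 0.174240
Posterior = 0.155380 / 0.174240 ≈ 0.892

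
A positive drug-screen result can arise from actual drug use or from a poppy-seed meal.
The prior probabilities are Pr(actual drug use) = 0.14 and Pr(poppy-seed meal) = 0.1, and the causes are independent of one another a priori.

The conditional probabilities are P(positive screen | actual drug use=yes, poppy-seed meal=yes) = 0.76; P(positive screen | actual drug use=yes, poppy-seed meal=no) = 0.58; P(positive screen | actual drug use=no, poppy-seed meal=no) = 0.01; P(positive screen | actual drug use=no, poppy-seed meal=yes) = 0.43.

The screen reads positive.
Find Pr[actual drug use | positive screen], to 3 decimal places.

Pr[actual drug use | positive screen] ≈ 0.652

Sum P(positive screen|·) weighted by the priors over the 4 (actual drug use, poppy-seed meal) configurations:
  P(positive screen) = 0.01*0.86*0.9 + 0.43*0.86*0.1 + 0.58*0.14*0.9 + 0.76*0.14*0.1
        = 0.007740 + 0.036980 + 0.073080 + 0.010640 = 0.128440
The terms with actual drug use present sum to 0.083720, so
  P(actual drug use | positive screen) = 0.083720 / 0.128440 ≈ 0.652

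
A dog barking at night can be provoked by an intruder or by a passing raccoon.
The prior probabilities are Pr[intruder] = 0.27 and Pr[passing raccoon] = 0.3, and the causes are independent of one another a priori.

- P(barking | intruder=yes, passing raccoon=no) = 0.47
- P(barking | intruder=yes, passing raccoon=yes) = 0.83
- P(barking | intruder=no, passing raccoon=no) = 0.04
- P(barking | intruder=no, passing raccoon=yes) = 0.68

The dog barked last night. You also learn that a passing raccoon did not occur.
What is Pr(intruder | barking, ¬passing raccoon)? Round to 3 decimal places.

Pr(intruder | barking, ¬passing raccoon) ≈ 0.813

Weight on intruder=true, given the evidence: 0.47*0.27 = 0.126900
Denominator P(barking | ¬passing raccoon): 0.04*0.73 + 0.47*0.27 = 0.156100
P(intruder | barking, ¬passing raccoon) = 0.126900/0.156100 ≈ 0.813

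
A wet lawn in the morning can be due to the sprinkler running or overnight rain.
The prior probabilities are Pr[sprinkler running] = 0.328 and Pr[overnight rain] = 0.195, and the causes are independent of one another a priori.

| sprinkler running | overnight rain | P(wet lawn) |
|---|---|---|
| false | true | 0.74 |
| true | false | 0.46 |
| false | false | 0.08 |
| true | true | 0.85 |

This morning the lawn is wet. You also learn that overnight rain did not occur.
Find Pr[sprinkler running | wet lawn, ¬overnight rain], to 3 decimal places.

P(wet lawn | ¬overnight rain) = 0.08×0.672 + 0.46×0.328 = 0.053760 + 0.150880 = 0.204640
Of this, 0.150880 comes from 0.46×0.328 (the sprinkler running=true cases).
P(sprinkler running | wet lawn, ¬overnight rain) = 0.150880 / 0.204640 ≈ 0.737

Pr[sprinkler running | wet lawn, ¬overnight rain] ≈ 0.737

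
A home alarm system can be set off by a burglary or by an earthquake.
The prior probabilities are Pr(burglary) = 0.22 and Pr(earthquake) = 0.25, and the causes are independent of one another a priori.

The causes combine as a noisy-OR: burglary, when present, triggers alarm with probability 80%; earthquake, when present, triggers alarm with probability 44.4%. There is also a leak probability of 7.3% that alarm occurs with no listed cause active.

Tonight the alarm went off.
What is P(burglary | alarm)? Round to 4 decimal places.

P(burglary | alarm) ≈ 0.5725

Under noisy-OR, P(alarm | causes) = 1 − (1−0.073)·∏(1−qᵢ) over the active causes.
P(alarm) = 0.073*0.78*0.75 + 0.484588*0.78*0.25 + 0.8146*0.22*0.75 + 0.896918*0.22*0.25 = 0.042705 + 0.094495 + 0.134409 + 0.049330 = 0.320939
Of this, 0.183739 comes from 0.134409 + 0.049330 (the burglary=true cases).
P(burglary | alarm) = 0.183739 / 0.320939 ≈ 0.5725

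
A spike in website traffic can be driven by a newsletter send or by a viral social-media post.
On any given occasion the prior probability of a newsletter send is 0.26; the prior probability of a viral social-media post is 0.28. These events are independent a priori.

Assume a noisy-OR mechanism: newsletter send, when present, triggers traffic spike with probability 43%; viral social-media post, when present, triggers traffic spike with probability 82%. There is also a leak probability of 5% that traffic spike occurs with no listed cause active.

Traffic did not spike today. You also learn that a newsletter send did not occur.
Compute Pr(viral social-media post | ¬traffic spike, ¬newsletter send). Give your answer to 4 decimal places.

Pr(viral social-media post | ¬traffic spike, ¬newsletter send) ≈ 0.0654

Under noisy-OR, P(traffic spike | causes) = 1 − (1−0.05)·∏(1−qᵢ) over the active causes.
P(¬traffic spike | ¬newsletter send) = 0.95*0.72 + 0.171*0.28 = 0.684000 + 0.047880 = 0.731880
Of this, 0.047880 comes from 0.171*0.28 (the viral social-media post=true cases).
P(viral social-media post | ¬traffic spike, ¬newsletter send) = 0.047880 / 0.731880 ≈ 0.0654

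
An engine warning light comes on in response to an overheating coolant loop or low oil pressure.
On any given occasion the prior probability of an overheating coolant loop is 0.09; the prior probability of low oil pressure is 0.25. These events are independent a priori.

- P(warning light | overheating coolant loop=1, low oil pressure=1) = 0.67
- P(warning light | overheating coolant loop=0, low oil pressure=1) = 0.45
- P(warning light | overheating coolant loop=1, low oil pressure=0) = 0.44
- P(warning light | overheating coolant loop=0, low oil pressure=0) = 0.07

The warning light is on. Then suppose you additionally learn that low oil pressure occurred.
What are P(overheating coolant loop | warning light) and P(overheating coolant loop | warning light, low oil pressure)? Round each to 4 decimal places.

P(overheating coolant loop | warning light) ≈ 0.2297; P(overheating coolant loop | warning light, low oil pressure) ≈ 0.1284

P(warning light) = 0.07×0.91×0.75 + 0.45×0.91×0.25 + 0.44×0.09×0.75 + 0.67×0.09×0.25 = 0.047775 + 0.102375 + 0.029700 + 0.015075 = 0.194925
The overheating coolant loop-present share is 0.029700 + 0.015075 = 0.044775.
P(overheating coolant loop | warning light) = 0.044775 / 0.194925 ≈ 0.2297

Now also conditioning on low oil pressure=true:
Numerator (weight on configurations with overheating coolant loop): 0.67*0.09 = 0.060300
Normalizer over all consistent configurations: 0.45*0.91 + 0.67*0.09 = 0.469800
P(overheating coolant loop | warning light, low oil pressure) = 0.060300/0.469800 ≈ 0.1284
This is intercausal reasoning (explaining away): once low oil pressure accounts for the warning light, overheating coolant loop becomes less likely.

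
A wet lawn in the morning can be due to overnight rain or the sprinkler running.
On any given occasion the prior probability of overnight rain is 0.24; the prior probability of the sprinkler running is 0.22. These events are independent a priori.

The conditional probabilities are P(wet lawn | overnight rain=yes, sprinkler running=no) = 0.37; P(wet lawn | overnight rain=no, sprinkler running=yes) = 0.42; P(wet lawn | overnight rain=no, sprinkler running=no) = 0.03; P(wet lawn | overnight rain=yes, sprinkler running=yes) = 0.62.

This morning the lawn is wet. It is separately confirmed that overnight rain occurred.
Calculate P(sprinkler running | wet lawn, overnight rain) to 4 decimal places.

P(sprinkler running | wet lawn, overnight rain) ≈ 0.3209

Weight on sprinkler running=true, given the evidence: 0.62*0.22 = 0.136400
Normalizer over all consistent configurations: 0.37*0.78 + 0.62*0.22 = 0.425000
Posterior = 0.136400 / 0.425000 ≈ 0.3209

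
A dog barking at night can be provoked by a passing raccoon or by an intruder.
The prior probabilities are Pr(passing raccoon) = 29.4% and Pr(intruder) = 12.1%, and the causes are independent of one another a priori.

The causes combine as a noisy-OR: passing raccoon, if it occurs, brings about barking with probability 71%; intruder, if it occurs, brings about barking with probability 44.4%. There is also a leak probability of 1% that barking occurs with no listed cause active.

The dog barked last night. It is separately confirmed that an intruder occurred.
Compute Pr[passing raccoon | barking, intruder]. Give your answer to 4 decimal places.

Under noisy-OR, P(barking | causes) = 1 − (1−0.01)·∏(1−qᵢ) over the active causes.
P(barking | intruder) = 0.44956·0.706 + 0.840372·0.294 = 0.317389 + 0.247069 = 0.564458
Of this, 0.247069 comes from 0.840372·0.294 (the passing raccoon=true cases).
Hence the posterior is 0.247069/0.564458 ≈ 0.4377.

Pr[passing raccoon | barking, intruder] ≈ 0.4377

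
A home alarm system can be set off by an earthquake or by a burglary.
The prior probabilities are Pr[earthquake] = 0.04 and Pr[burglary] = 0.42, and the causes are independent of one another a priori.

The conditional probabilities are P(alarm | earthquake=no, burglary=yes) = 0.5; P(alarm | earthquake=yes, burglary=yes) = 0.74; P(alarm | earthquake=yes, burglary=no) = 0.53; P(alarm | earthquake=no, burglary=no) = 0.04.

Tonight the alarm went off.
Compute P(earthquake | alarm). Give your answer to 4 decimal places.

P(earthquake | alarm) ≈ 0.0995

P(alarm) = 0.04×0.96×0.58 + 0.5×0.96×0.42 + 0.53×0.04×0.58 + 0.74×0.04×0.42 = 0.022272 + 0.201600 + 0.012296 + 0.012432 = 0.248600
Of this, 0.024728 comes from 0.012296 + 0.012432 (the earthquake=true cases).
P(earthquake | alarm) = 0.024728 / 0.248600 ≈ 0.0995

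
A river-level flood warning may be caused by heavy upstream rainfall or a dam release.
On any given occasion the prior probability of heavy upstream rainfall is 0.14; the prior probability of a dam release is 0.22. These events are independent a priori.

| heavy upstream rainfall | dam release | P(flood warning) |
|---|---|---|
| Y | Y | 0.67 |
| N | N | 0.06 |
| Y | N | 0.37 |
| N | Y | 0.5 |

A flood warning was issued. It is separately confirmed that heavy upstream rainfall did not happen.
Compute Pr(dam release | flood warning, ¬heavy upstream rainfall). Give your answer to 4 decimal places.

P(flood warning | ¬heavy upstream rainfall) = 0.06·0.78 + 0.5·0.22 = 0.046800 + 0.110000 = 0.156800
The dam release-present share is 0.5·0.22 = 0.110000.
Hence the posterior is 0.110000/0.156800 ≈ 0.7015.

Pr(dam release | flood warning, ¬heavy upstream rainfall) ≈ 0.7015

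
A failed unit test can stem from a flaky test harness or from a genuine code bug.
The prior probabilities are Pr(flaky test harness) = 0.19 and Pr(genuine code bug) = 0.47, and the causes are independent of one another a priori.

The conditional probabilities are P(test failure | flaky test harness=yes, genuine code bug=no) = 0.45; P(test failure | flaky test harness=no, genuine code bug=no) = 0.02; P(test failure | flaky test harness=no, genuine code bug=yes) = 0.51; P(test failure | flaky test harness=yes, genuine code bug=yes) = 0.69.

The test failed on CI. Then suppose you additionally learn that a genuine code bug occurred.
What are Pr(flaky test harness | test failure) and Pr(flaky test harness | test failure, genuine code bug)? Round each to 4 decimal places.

Pr(flaky test harness | test failure) ≈ 0.3453; Pr(flaky test harness | test failure, genuine code bug) ≈ 0.2409

For the numerator, keep only flaky test harness=true terms: 0.045315 + 0.061617 = 0.106932
Normalizer over all consistent configurations: 0.02*0.81*0.53 + 0.51*0.81*0.47 + 0.45*0.19*0.53 + 0.69*0.19*0.47 = 0.309675
Posterior = 0.106932 / 0.309675 ≈ 0.3453

Now also conditioning on genuine code bug=true:
By total probability over both values of flaky test harness:
  P(test failure | genuine code bug) = 0.51×0.81 + 0.69×0.19
        = 0.413100 + 0.131100 = 0.544200
Configurations with flaky test harness contribute 0.131100, so
  P(flaky test harness | test failure, genuine code bug) = 0.131100 / 0.544200 ≈ 0.2409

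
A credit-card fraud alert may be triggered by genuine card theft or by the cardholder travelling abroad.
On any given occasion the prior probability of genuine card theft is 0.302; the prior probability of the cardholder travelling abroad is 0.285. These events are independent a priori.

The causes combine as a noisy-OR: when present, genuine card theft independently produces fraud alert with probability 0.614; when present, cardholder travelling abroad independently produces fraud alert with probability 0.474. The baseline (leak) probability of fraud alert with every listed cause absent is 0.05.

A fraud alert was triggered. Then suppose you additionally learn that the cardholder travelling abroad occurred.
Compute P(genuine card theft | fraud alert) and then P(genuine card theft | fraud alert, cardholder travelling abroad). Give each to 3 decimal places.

Under noisy-OR, P(fraud alert | causes) = 1 − (1−0.05)·∏(1−qᵢ) over the active causes.
P(fraud alert) = 0.05*0.698*0.715 + 0.5003*0.698*0.285 + 0.6333*0.302*0.715 + 0.807116*0.302*0.285 = 0.024953 + 0.099525 + 0.136748 + 0.069468 = 0.330694
The genuine card theft-present share is 0.136748 + 0.069468 = 0.206216.
Hence the posterior is 0.206216/0.330694 ≈ 0.624.

Now also conditioning on cardholder travelling abroad=true:
P(fraud alert | cardholder travelling abroad) = 0.5003·0.698 + 0.807116·0.302 = 0.349209 + 0.243749 = 0.592958
Restricting to configurations with genuine card theft present: 0.807116·0.302 = 0.243749.
P(genuine card theft | fraud alert, cardholder travelling abroad) = 0.243749 / 0.592958 ≈ 0.411
This is intercausal reasoning (explaining away): once cardholder travelling abroad accounts for the fraud alert, genuine card theft becomes less likely.

P(genuine card theft | fraud alert) ≈ 0.624; P(genuine card theft | fraud alert, cardholder travelling abroad) ≈ 0.411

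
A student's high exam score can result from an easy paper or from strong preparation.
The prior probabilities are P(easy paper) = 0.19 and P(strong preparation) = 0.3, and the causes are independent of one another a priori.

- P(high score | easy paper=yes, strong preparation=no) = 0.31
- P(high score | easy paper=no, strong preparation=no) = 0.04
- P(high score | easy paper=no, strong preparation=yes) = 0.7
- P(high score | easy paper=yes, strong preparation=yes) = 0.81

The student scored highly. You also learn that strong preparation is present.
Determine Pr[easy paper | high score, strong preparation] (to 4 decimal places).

P(high score | strong preparation) = 0.7*0.81 + 0.81*0.19 = 0.567000 + 0.153900 = 0.720900
Of this, 0.153900 comes from 0.81*0.19 (the easy paper=true cases).
So P(easy paper | high score, strong preparation) = 0.153900/0.720900 ≈ 0.2135.

Pr[easy paper | high score, strong preparation] ≈ 0.2135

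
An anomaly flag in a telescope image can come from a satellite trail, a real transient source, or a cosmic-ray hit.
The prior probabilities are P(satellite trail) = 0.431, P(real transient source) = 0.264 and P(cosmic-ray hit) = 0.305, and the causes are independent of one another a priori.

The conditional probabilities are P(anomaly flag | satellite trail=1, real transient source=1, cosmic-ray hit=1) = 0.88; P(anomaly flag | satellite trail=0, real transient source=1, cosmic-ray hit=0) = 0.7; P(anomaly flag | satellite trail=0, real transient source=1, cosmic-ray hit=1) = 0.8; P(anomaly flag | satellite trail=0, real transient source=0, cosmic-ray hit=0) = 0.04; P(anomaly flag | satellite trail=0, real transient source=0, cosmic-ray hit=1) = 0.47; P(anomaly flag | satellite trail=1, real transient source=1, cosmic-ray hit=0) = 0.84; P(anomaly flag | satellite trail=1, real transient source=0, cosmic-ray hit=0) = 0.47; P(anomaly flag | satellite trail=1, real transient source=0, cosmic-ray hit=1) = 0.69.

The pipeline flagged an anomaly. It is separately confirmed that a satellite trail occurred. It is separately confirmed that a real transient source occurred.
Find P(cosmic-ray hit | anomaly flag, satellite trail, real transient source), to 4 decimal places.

P(anomaly flag | satellite trail, real transient source) = 0.84*0.695 + 0.88*0.305 = 0.583800 + 0.268400 = 0.852200
Of this, 0.268400 comes from 0.88*0.305 (the cosmic-ray hit=true cases).
Hence the posterior is 0.268400/0.852200 ≈ 0.3149.

P(cosmic-ray hit | anomaly flag, satellite trail, real transient source) ≈ 0.3149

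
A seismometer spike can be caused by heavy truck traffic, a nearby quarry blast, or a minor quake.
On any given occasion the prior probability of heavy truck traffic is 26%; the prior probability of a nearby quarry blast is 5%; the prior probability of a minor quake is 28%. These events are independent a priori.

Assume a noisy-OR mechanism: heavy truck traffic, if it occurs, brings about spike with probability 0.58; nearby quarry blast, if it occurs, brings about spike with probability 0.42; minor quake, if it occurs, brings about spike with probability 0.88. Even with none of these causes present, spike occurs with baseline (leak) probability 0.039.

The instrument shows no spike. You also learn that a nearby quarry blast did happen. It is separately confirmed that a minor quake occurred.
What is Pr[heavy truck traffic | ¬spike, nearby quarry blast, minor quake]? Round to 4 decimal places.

Pr[heavy truck traffic | ¬spike, nearby quarry blast, minor quake] ≈ 0.1286

Under noisy-OR, P(spike | causes) = 1 − (1−0.039)·∏(1−qᵢ) over the active causes.
P(¬spike | nearby quarry blast, minor quake) = 0.066886*0.74 + 0.028092*0.26 = 0.049496 + 0.007304 = 0.056800
Restricting to configurations with heavy truck traffic present: 0.028092*0.26 = 0.007304.
So P(heavy truck traffic | ¬spike, nearby quarry blast, minor quake) = 0.007304/0.056800 ≈ 0.1286.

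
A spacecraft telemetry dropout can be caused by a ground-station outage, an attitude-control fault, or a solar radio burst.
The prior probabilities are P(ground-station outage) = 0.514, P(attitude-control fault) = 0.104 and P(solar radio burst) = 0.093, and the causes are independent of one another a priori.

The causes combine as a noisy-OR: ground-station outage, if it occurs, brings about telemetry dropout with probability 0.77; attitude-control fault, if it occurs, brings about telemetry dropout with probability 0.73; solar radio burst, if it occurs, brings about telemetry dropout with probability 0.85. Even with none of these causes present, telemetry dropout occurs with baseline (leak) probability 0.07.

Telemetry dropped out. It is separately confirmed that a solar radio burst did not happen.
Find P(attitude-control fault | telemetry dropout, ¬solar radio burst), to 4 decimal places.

P(attitude-control fault | telemetry dropout, ¬solar radio burst) ≈ 0.1835

Under noisy-OR, P(telemetry dropout | causes) = 1 − (1−0.07)·∏(1−qᵢ) over the active causes.
P(telemetry dropout | ¬solar radio burst) = 0.07·0.486·0.896 + 0.7489·0.486·0.104 + 0.7861·0.514·0.896 + 0.942247·0.514·0.104 = 0.030482 + 0.037852 + 0.362034 + 0.050369 = 0.480737
The attitude-control fault-present share is 0.037852 + 0.050369 = 0.088221.
Hence the posterior is 0.088221/0.480737 ≈ 0.1835.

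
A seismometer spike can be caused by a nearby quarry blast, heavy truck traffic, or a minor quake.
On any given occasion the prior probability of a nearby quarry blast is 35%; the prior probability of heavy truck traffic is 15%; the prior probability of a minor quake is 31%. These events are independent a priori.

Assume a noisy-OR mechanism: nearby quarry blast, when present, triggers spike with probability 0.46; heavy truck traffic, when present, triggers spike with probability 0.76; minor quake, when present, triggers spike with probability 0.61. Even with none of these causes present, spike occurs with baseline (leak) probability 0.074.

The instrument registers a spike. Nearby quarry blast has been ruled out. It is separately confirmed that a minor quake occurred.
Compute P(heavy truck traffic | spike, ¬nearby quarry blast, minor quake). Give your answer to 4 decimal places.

Under noisy-OR, P(spike | causes) = 1 − (1−0.074)·∏(1−qᵢ) over the active causes.
Weight on heavy truck traffic=true, given the evidence: 0.913326·0.15 = 0.136999
Denominator P(spike | ¬nearby quarry blast, minor quake): 0.63886·0.85 + 0.913326·0.15 = 0.680030
Posterior = 0.136999 / 0.680030 ≈ 0.2015

P(heavy truck traffic | spike, ¬nearby quarry blast, minor quake) ≈ 0.2015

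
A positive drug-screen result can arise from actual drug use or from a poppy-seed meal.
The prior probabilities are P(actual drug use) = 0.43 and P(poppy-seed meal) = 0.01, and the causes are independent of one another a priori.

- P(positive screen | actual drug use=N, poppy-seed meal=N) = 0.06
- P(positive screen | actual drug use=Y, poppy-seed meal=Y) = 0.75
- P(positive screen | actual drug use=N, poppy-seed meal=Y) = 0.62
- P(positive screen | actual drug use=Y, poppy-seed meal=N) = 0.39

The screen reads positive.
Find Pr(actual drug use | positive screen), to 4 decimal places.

P(positive screen) = 0.06×0.57×0.99 + 0.62×0.57×0.01 + 0.39×0.43×0.99 + 0.75×0.43×0.01 = 0.033858 + 0.003534 + 0.166023 + 0.003225 = 0.206640
Restricting to configurations with actual drug use present: 0.166023 + 0.003225 = 0.169248.
So P(actual drug use | positive screen) = 0.169248/0.206640 ≈ 0.8190.

Pr(actual drug use | positive screen) ≈ 0.8190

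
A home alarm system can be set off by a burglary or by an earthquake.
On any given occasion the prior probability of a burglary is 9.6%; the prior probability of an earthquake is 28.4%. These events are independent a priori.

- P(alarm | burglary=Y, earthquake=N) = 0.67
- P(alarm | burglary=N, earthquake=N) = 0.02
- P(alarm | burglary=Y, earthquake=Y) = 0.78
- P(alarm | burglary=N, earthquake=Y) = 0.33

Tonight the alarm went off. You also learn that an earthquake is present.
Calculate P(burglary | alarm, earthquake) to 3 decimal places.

P(burglary | alarm, earthquake) ≈ 0.201

Weight on burglary=true, given the evidence: 0.78·0.096 = 0.074880
Normalizer over all consistent configurations: 0.33·0.904 + 0.78·0.096 = 0.373200
Posterior = 0.074880 / 0.373200 ≈ 0.201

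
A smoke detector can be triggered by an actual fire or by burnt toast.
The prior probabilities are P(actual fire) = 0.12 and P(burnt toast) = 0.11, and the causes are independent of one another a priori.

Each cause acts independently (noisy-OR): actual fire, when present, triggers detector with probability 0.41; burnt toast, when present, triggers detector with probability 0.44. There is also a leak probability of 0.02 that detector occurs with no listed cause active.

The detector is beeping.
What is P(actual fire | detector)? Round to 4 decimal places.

P(actual fire | detector) ≈ 0.4763

Under noisy-OR, P(detector | causes) = 1 − (1−0.02)·∏(1−qᵢ) over the active causes.
For the numerator, keep only actual fire=true terms: 0.045048 + 0.008926 = 0.053974
Normalizer over all consistent configurations: 0.02*0.88*0.89 + 0.4512*0.88*0.11 + 0.4218*0.12*0.89 + 0.676208*0.12*0.11 = 0.113314
Posterior = 0.053974 / 0.113314 ≈ 0.4763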